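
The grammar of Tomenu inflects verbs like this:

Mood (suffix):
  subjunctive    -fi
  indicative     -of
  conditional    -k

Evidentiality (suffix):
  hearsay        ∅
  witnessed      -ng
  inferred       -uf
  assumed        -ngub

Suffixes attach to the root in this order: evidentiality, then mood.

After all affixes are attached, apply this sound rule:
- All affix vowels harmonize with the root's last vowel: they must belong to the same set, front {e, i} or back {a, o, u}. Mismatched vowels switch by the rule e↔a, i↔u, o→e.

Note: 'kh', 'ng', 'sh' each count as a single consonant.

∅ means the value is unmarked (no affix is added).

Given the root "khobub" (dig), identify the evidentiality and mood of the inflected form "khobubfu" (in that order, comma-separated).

hearsay, subjunctive

Segment: khobub-fi.
evidentiality: ∅ → hearsay.
mood: -fi → subjunctive.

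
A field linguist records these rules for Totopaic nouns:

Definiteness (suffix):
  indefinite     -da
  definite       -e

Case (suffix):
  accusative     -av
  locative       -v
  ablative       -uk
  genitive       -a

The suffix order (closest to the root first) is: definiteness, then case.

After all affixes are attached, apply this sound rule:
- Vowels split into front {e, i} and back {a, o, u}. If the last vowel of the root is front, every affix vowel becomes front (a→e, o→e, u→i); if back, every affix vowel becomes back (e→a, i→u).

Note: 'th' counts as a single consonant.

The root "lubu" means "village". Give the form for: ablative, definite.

lubuauk

Attach definiteness definite -e → lubue.
Attach case ablative -uk → lubueuk.
Apply vowel harmony: lubueuk → lubuauk.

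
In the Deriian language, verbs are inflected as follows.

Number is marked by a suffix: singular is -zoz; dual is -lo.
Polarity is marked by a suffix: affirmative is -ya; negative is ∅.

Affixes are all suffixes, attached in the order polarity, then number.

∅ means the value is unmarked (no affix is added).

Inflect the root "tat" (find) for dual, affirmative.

Attach polarity affirmative -ya → tatya.
Attach number dual -lo → tatyalo.

tatyalo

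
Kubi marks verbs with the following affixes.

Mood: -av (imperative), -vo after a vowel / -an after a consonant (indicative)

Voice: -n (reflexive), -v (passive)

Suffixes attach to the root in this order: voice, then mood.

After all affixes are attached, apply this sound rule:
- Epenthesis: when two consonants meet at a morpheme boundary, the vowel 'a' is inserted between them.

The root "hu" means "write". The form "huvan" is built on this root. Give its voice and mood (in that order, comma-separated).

passive, indicative

Segment: hu-v-an.
voice: -v → passive.
mood: -vo/an → indicative.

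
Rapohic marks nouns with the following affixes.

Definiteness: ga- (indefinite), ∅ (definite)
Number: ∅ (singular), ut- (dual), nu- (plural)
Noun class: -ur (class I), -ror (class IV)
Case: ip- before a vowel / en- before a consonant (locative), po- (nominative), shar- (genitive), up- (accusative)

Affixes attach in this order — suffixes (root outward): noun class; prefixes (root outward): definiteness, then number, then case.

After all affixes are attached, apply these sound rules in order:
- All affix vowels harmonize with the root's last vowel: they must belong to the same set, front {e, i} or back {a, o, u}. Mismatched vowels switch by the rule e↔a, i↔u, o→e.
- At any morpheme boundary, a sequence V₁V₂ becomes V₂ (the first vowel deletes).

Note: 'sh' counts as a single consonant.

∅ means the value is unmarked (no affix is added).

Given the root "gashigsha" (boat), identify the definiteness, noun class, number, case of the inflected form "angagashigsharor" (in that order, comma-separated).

Segment: en-ga-gashigsha-ror.
definiteness: ga- → indefinite.
noun class: -ror → class IV.
number: ∅ → singular.
case: ip/en- → locative.

indefinite, class IV, singular, locative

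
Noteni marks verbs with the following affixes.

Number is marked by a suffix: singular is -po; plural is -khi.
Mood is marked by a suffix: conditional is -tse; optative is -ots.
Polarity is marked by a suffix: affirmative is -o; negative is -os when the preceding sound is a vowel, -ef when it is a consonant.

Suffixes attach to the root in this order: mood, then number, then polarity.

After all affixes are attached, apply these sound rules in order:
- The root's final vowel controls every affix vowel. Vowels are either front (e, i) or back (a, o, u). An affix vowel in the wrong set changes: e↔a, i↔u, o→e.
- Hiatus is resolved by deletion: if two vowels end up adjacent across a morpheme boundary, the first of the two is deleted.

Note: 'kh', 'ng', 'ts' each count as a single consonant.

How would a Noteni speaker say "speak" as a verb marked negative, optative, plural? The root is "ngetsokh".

ngetsokhotskhos

Attach mood optative -ots → ngetsokhots.
Attach number plural -khi → ngetsokhotskhi.
Attach polarity negative -os (after vowel 'i') → ngetsokhotskhios.
Apply vowel harmony: ngetsokhotskhios → ngetsokhotskhuos.
Apply vowel deletion: ngetsokhotskhuos → ngetsokhotskhos.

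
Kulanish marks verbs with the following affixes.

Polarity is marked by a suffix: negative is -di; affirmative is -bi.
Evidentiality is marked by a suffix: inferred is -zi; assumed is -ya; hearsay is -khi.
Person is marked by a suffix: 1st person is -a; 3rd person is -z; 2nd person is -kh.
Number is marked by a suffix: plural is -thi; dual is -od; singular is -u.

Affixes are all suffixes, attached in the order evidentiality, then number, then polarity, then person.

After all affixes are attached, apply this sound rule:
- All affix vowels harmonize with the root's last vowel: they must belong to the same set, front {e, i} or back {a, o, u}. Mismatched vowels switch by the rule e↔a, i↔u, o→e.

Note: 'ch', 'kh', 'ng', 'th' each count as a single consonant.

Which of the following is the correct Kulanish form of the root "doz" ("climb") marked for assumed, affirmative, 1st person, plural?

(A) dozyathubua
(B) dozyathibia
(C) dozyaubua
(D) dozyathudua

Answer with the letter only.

Attach evidentiality assumed -ya → dozya.
Attach number plural -thi → dozyathi.
Attach polarity affirmative -bi → dozyathibi.
Attach person 1st person -a → dozyathibia.
Apply vowel harmony: dozyathibia → dozyathubua.
So the correct form is dozyathubua, option (A).
(B) dozyathibia is wrong: it fails to apply the sound rule(s).
(D) dozyathudua is wrong: it uses negative instead of affirmative for polarity.
(C) dozyaubua is wrong: it uses singular instead of plural for number.

A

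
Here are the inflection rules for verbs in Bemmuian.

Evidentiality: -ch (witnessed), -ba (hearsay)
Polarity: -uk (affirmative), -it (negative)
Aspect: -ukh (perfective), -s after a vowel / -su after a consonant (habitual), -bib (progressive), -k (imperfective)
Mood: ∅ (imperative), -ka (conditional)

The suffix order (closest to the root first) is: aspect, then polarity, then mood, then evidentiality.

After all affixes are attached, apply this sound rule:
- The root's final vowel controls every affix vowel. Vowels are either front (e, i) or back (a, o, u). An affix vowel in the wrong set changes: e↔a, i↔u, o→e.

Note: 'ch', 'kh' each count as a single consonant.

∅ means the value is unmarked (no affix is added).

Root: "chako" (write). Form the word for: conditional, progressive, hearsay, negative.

chakobubutkaba

Attach aspect progressive -bib → chakobib.
Attach polarity negative -it → chakobibit.
Attach mood conditional -ka → chakobibitka.
Attach evidentiality hearsay -ba → chakobibitkaba.
Apply vowel harmony: chakobibitkaba → chakobubutkaba.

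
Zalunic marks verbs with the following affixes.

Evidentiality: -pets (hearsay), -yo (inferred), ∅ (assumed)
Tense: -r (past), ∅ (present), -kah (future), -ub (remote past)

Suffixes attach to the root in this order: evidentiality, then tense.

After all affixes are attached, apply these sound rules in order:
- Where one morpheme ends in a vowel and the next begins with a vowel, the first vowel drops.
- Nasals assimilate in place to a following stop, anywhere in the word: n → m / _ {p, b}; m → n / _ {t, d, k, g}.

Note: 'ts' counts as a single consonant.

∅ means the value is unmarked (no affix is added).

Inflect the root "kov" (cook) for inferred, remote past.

Attach evidentiality inferred -yo → kovyo.
Attach tense remote past -ub → kovyoub.
Apply vowel deletion: kovyoub → kovyub.
Nasal assimilation: no change.

kovyub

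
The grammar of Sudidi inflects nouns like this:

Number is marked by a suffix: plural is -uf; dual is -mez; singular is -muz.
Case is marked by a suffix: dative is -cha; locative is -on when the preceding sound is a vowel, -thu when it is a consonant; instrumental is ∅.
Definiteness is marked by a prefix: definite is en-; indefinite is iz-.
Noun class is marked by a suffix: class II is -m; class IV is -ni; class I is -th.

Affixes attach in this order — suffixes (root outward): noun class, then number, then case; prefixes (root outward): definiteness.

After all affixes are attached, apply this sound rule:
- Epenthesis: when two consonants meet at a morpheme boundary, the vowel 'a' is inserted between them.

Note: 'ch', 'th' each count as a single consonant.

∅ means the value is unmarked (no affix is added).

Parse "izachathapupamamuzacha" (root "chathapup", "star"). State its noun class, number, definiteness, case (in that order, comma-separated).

Segment: iz-chathapup-m-muz-cha.
noun class: -m → class II.
number: -muz → singular.
definiteness: iz- → indefinite.
case: -cha → dative.

class II, singular, indefinite, dative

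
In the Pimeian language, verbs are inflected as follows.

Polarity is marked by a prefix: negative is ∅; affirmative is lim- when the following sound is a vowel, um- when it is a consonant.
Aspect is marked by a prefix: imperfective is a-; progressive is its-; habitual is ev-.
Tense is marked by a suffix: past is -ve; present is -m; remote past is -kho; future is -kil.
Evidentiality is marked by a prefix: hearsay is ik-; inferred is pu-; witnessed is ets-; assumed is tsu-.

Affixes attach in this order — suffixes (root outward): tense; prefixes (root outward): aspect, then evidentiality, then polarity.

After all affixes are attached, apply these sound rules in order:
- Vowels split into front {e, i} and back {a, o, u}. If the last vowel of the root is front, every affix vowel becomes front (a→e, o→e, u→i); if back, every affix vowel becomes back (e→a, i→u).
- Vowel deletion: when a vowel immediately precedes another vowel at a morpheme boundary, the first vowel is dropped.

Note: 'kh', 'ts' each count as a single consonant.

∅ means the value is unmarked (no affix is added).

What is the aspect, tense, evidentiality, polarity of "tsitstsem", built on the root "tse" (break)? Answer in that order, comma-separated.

progressive, present, assumed, negative

Segment: tsu-its-tse-m.
aspect: its- → progressive.
tense: -m → present.
evidentiality: tsu- → assumed.
polarity: ∅ → negative.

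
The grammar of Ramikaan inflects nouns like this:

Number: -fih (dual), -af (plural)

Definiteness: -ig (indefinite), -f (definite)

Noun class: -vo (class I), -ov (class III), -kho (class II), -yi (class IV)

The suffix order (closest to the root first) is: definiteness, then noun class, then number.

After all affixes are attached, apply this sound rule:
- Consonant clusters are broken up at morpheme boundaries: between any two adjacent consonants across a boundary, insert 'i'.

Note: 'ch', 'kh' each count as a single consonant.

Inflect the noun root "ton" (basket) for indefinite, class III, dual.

tonigovifih

Attach definiteness indefinite -ig → tonig.
Attach noun class class III -ov → tonigov.
Attach number dual -fih → tonigovfih.
Apply epenthesis: tonigovfih → tonigovifih.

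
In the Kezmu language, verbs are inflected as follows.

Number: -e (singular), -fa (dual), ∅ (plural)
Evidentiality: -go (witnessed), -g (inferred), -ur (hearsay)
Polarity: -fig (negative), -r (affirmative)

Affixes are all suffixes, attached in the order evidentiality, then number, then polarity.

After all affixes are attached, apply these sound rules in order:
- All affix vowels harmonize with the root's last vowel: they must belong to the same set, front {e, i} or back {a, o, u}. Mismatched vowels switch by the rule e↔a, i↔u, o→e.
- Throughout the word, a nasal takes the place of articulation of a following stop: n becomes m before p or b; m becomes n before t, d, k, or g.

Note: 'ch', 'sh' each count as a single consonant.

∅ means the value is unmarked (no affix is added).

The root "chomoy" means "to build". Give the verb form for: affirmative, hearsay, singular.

Attach evidentiality hearsay -ur → chomoyur.
Attach number singular -e → chomoyure.
Attach polarity affirmative -r → chomoyurer.
Apply vowel harmony: chomoyurer → chomoyurar.
Nasal assimilation: no change.

chomoyurar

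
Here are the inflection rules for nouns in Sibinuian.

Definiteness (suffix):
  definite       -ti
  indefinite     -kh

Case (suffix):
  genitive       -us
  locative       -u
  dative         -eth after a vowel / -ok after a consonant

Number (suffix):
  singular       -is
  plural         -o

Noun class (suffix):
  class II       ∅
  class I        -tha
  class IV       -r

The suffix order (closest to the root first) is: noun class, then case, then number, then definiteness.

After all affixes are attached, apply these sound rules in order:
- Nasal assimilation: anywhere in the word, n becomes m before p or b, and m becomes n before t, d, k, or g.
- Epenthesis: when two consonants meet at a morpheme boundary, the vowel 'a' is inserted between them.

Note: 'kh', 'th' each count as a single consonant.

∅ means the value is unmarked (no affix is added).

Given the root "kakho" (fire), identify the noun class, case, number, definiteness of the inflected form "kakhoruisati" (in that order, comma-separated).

class IV, locative, singular, definite

Segment: kakho-r-u-is-ti.
noun class: -r → class IV.
case: -u → locative.
number: -is → singular.
definiteness: -ti → definite.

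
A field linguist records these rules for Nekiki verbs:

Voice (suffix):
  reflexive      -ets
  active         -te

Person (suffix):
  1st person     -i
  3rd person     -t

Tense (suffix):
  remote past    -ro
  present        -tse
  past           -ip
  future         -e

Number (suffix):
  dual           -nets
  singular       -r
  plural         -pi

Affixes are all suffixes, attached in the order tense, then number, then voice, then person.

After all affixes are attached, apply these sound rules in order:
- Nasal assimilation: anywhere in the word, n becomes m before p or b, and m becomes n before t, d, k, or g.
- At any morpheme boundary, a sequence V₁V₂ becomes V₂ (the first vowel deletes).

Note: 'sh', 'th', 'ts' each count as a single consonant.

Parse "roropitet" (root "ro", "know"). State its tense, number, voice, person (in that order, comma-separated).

remote past, plural, active, 3rd person

Segment: ro-ro-pi-te-t.
tense: -ro → remote past.
number: -pi → plural.
voice: -te → active.
person: -t → 3rd person.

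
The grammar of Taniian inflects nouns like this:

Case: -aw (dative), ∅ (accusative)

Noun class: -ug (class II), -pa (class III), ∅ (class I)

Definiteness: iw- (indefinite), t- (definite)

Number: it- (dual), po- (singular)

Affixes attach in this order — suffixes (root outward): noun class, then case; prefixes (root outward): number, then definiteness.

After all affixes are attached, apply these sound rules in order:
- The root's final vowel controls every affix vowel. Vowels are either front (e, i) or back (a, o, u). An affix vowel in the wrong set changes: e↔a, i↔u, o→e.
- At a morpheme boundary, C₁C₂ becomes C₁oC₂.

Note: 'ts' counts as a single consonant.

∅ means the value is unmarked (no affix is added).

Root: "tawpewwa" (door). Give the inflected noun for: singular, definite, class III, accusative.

Attach number singular po- → potawpewwa.
Attach definiteness definite t- → tpotawpewwa.
Attach noun class class III -pa → tpotawpewwapa.
case = accusative: zero marking, form stays tpotawpewwapa.
Vowel harmony: no change.
Apply epenthesis: tpotawpewwapa → topotawpewwapa.

topotawpewwapa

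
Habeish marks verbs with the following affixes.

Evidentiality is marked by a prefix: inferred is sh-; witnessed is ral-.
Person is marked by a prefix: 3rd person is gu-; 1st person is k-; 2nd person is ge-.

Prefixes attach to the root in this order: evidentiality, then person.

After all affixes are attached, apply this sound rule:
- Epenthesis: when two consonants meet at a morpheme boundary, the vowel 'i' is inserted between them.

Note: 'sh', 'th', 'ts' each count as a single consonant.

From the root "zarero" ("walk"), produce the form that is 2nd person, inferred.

Attach evidentiality inferred sh- → shzarero.
Attach person 2nd person ge- → geshzarero.
Apply epenthesis: geshzarero → geshizarero.

geshizarero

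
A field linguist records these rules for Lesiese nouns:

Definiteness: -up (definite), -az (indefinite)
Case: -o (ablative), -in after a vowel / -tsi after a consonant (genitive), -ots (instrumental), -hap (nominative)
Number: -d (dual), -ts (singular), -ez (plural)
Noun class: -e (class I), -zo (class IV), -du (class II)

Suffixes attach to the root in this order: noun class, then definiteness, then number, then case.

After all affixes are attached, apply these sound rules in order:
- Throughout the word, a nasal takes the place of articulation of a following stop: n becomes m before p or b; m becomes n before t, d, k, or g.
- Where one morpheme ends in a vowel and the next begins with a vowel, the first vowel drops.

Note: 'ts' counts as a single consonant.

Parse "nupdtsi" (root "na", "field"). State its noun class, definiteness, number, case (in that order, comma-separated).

class I, definite, dual, genitive

Segment: na-e-up-d-tsi.
noun class: -e → class I.
definiteness: -up → definite.
number: -d → dual.
case: -in/tsi → genitive.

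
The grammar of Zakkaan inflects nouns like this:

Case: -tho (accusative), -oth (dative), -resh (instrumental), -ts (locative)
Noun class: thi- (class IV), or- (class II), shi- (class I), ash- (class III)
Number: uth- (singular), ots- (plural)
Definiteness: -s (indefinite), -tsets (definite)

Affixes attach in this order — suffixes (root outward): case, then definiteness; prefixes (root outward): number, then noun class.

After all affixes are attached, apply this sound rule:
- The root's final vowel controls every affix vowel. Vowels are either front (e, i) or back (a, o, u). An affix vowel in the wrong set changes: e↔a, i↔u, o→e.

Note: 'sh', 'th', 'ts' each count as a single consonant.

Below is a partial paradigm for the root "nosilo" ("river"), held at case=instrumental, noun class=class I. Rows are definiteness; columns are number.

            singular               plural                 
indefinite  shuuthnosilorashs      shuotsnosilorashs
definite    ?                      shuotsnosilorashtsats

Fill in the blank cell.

Attach case instrumental -resh → nosiloresh.
Attach definiteness definite -tsets → nosiloreshtsets.
Attach number singular uth- → uthnosiloreshtsets.
Attach noun class class I shi- → shiuthnosiloreshtsets.
Apply vowel harmony: shiuthnosiloreshtsets → shuuthnosilorashtsats.

shuuthnosilorashtsats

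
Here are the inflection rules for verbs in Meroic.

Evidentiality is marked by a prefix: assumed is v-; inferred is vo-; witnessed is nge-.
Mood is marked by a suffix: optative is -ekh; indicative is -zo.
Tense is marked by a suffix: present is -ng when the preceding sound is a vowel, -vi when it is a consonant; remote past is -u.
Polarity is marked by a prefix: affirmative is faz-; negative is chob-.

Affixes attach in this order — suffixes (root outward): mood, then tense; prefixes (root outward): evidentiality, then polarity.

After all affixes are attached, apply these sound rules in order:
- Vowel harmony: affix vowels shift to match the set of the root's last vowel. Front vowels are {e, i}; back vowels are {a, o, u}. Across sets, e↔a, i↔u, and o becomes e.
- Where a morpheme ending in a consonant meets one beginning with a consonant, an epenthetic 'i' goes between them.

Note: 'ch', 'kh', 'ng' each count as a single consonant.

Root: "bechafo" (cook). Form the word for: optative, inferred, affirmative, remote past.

Attach mood optative -ekh → bechafoekh.
Attach evidentiality inferred vo- → vobechafoekh.
Attach polarity affirmative faz- → fazvobechafoekh.
Attach tense remote past -u → fazvobechafoekhu.
Apply vowel harmony: fazvobechafoekhu → fazvobechafoakhu.
Apply epenthesis: fazvobechafoakhu → fazivobechafoakhu.

fazivobechafoakhu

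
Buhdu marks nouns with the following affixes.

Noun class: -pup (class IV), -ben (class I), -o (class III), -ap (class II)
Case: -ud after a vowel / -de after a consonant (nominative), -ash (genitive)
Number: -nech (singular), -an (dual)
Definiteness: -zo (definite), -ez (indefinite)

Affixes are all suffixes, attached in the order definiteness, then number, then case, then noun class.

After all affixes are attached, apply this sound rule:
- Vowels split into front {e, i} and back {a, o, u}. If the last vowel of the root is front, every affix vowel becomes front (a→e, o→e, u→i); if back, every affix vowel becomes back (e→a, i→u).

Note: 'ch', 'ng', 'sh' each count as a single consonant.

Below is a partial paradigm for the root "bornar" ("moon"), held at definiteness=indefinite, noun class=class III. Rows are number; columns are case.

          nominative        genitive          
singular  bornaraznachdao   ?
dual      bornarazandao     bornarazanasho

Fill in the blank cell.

Attach definiteness indefinite -ez → bornarez.
Attach number singular -nech → bornareznech.
Attach case genitive -ash → bornareznechash.
Attach noun class class III -o → bornareznechasho.
Apply vowel harmony: bornareznechasho → bornaraznachasho.

bornaraznachasho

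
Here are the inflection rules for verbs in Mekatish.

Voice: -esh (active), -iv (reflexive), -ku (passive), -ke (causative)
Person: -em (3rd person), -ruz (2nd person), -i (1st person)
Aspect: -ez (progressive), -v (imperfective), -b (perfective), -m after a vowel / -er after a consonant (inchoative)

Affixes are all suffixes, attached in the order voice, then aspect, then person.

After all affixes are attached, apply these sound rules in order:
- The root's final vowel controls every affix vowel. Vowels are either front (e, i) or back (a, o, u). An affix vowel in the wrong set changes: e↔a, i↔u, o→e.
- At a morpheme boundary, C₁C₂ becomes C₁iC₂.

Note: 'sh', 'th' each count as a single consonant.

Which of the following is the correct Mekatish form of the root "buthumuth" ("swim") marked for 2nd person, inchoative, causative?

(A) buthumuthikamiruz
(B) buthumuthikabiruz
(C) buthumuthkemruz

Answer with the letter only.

A

Attach voice causative -ke → buthumuthke.
Attach aspect inchoative -m (after vowel 'e') → buthumuthkem.
Attach person 2nd person -ruz → buthumuthkemruz.
Apply vowel harmony: buthumuthkemruz → buthumuthkamruz.
Apply epenthesis: buthumuthkamruz → buthumuthikamiruz.
So the correct form is buthumuthikamiruz, option (A).
(B) buthumuthikabiruz is wrong: it uses perfective instead of inchoative for aspect.
(C) buthumuthkemruz is wrong: it fails to apply the sound rule(s).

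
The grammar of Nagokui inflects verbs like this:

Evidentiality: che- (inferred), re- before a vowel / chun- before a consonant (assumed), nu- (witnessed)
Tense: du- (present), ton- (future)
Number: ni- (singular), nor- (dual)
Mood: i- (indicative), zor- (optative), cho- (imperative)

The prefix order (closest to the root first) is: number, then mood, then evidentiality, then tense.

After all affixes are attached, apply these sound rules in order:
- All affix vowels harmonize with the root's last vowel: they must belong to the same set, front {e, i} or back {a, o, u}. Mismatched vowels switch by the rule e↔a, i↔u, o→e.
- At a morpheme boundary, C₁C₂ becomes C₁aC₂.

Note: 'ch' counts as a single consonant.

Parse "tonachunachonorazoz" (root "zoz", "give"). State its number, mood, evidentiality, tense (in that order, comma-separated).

dual, imperative, assumed, future

Segment: ton-chun-cho-nor-zoz.
number: nor- → dual.
mood: cho- → imperative.
evidentiality: re/chun- → assumed.
tense: ton- → future.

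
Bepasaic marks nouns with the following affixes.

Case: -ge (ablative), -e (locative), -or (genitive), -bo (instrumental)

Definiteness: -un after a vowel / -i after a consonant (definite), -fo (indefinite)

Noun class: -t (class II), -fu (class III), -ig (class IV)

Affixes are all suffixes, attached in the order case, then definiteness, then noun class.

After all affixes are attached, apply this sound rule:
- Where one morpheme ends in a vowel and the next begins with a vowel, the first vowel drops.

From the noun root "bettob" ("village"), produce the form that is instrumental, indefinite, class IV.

Attach case instrumental -bo → bettobbo.
Attach definiteness indefinite -fo → bettobbofo.
Attach noun class class IV -ig → bettobbofoig.
Apply vowel deletion: bettobbofoig → bettobbofig.

bettobbofig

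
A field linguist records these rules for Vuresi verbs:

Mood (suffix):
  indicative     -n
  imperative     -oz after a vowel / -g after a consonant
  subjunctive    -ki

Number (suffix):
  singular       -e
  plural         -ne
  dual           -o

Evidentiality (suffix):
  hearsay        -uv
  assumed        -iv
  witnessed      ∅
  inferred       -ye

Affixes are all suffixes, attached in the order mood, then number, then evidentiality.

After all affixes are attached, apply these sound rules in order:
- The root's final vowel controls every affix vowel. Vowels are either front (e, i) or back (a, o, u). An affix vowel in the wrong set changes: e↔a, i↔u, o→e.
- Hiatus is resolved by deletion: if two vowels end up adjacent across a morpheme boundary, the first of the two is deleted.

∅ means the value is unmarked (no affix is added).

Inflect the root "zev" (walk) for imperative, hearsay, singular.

zevgiv

Attach mood imperative -g (after consonant 'v') → zevg.
Attach number singular -e → zevge.
Attach evidentiality hearsay -uv → zevgeuv.
Apply vowel harmony: zevgeuv → zevgeiv.
Apply vowel deletion: zevgeiv → zevgiv.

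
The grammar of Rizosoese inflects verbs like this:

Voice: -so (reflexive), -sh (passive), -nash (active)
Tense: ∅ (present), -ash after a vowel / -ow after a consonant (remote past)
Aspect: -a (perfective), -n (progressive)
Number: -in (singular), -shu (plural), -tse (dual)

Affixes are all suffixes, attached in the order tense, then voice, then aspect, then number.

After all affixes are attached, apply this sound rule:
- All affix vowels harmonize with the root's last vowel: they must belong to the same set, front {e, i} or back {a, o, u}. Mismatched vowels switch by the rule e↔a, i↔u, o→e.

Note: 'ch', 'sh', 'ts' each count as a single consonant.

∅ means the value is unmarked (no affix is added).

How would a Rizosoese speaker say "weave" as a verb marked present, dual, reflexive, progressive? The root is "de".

tense = present: zero marking, form stays de.
Attach voice reflexive -so → deso.
Attach aspect progressive -n → deson.
Attach number dual -tse → desontse.
Apply vowel harmony: desontse → desentse.

desentse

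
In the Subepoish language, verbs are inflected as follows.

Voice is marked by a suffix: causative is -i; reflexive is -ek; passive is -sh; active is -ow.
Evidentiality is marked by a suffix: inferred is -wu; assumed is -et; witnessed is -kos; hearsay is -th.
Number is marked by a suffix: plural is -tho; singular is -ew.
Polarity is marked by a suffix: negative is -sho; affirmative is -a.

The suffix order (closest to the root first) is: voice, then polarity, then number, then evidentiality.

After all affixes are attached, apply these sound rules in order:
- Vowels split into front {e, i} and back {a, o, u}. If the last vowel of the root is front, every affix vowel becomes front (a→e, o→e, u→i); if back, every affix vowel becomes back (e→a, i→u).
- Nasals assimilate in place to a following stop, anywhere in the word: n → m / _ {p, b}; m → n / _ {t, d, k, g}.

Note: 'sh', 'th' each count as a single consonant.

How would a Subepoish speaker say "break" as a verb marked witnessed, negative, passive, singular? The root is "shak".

shakshshoawkos

Attach voice passive -sh → shaksh.
Attach polarity negative -sho → shakshsho.
Attach number singular -ew → shakshshoew.
Attach evidentiality witnessed -kos → shakshshoewkos.
Apply vowel harmony: shakshshoewkos → shakshshoawkos.
Nasal assimilation: no change.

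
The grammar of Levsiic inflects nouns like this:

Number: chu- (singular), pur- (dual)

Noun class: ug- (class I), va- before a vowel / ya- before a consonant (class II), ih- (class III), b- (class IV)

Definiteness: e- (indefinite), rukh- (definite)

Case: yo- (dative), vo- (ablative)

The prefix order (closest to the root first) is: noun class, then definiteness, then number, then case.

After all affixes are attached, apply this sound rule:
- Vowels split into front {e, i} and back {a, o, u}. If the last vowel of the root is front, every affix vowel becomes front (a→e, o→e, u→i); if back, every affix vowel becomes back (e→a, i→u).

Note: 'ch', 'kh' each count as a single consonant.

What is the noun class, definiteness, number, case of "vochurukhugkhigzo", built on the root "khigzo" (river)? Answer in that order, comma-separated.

class I, definite, singular, ablative

Segment: vo-chu-rukh-ug-khigzo.
noun class: ug- → class I.
definiteness: rukh- → definite.
number: chu- → singular.
case: vo- → ablative.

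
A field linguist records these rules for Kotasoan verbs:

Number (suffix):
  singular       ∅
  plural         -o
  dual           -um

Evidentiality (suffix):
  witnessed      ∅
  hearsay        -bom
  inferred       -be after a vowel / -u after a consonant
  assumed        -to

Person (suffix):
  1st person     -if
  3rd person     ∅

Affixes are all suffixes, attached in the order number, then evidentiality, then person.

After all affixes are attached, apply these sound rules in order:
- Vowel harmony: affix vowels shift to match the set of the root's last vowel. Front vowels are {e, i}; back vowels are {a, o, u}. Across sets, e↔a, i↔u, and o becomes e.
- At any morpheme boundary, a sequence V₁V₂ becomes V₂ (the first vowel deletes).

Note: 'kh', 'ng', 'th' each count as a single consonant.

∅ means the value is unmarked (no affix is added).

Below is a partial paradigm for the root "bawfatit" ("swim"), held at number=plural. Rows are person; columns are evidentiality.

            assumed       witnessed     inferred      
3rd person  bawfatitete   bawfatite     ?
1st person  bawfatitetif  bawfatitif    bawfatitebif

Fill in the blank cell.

Attach number plural -o → bawfatito.
Attach evidentiality inferred -be (after vowel 'o') → bawfatitobe.
person = 3rd person: zero marking, form stays bawfatitobe.
Apply vowel harmony: bawfatitobe → bawfatitebe.
Vowel deletion: no change.

bawfatitebe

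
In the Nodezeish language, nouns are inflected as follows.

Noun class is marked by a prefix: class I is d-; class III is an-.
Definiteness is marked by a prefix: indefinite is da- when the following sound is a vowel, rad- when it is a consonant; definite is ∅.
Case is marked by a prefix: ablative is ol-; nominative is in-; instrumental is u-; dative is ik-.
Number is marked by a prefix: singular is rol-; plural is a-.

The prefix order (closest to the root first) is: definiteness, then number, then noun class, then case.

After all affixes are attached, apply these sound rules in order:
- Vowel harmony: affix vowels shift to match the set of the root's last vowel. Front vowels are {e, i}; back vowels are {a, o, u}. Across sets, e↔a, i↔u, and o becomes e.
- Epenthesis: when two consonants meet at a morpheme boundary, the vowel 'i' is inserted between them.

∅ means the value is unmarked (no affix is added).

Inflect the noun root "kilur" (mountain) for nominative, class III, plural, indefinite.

unanaradikilur

Attach definiteness indefinite rad- (before consonant 'k') → radkilur.
Attach number plural a- → aradkilur.
Attach noun class class III an- → anaradkilur.
Attach case nominative in- → inanaradkilur.
Apply vowel harmony: inanaradkilur → unanaradkilur.
Apply epenthesis: unanaradkilur → unanaradikilur.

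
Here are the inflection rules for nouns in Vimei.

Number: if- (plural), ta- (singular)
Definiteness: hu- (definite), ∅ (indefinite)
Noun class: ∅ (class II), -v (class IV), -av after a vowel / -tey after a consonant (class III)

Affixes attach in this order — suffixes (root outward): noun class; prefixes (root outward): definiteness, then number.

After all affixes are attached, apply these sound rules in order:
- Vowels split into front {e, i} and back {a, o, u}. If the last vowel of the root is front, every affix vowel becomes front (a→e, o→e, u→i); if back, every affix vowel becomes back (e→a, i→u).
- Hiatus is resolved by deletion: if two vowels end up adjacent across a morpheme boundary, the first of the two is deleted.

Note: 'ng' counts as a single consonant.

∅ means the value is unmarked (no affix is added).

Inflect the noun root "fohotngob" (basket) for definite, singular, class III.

tahufohotngobtay

Attach noun class class III -tey (after consonant 'b') → fohotngobtey.
Attach definiteness definite hu- → hufohotngobtey.
Attach number singular ta- → tahufohotngobtey.
Apply vowel harmony: tahufohotngobtey → tahufohotngobtay.
Vowel deletion: no change.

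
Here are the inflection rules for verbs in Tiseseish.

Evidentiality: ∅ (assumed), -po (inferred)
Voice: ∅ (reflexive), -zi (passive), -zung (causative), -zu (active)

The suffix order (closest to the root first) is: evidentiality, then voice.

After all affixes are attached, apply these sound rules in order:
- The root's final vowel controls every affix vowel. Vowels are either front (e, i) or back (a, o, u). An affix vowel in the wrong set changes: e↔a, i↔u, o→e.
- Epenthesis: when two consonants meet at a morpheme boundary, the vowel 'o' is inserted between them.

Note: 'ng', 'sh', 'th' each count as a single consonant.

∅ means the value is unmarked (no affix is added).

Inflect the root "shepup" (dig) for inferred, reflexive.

shepupopo

Attach evidentiality inferred -po → shepuppo.
voice = reflexive: zero marking, form stays shepuppo.
Vowel harmony: no change.
Apply epenthesis: shepuppo → shepupopo.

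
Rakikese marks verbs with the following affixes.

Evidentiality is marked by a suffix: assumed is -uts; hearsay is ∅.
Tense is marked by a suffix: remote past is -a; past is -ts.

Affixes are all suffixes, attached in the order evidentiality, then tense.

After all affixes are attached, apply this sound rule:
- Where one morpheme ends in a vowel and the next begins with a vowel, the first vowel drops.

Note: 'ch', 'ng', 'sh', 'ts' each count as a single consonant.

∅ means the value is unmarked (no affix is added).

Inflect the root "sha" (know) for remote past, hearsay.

evidentiality = hearsay: zero marking, form stays sha.
Attach tense remote past -a → shaa.
Apply vowel deletion: shaa → sha.

sha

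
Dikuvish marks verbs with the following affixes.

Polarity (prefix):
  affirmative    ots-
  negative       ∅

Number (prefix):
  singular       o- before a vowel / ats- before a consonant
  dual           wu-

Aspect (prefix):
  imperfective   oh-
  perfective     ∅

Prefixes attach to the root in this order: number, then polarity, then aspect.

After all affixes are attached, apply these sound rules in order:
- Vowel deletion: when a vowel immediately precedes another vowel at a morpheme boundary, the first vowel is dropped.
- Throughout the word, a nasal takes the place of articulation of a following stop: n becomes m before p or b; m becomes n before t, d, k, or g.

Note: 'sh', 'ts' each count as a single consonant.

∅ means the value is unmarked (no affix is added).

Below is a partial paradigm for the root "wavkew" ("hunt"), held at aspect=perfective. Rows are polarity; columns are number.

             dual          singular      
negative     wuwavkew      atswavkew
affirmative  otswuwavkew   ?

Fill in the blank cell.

otsatswavkew

Attach number singular ats- (before consonant 'w') → atswavkew.
Attach polarity affirmative ots- → otsatswavkew.
aspect = perfective: zero marking, form stays otsatswavkew.
Vowel deletion: no change.
Nasal assimilation: no change.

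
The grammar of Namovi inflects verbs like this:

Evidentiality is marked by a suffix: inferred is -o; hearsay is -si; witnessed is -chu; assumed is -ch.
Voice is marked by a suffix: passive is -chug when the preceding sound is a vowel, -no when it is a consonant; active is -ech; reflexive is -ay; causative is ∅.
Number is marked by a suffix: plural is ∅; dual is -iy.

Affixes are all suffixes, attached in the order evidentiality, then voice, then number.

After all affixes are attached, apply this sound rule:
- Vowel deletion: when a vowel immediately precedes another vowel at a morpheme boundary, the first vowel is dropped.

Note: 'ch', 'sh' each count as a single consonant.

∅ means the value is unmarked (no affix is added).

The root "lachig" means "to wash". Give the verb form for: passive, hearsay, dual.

lachigsichugiy

Attach evidentiality hearsay -si → lachigsi.
Attach voice passive -chug (after vowel 'i') → lachigsichug.
Attach number dual -iy → lachigsichugiy.
Vowel deletion: no change.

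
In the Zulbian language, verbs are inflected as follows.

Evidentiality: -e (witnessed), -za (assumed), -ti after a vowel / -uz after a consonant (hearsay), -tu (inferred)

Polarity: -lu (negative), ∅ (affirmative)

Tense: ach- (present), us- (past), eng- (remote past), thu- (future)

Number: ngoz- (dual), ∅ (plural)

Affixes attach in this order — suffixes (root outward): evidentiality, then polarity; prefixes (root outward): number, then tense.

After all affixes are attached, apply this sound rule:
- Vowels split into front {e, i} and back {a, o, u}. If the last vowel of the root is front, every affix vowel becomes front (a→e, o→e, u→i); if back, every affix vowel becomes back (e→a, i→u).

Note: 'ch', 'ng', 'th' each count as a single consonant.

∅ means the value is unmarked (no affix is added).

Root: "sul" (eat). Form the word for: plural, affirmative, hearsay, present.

Attach evidentiality hearsay -uz (after consonant 'l') → suluz.
number = plural: zero marking, form stays suluz.
polarity = affirmative: zero marking, form stays suluz.
Attach tense present ach- → achsuluz.
Vowel harmony: no change.

achsuluz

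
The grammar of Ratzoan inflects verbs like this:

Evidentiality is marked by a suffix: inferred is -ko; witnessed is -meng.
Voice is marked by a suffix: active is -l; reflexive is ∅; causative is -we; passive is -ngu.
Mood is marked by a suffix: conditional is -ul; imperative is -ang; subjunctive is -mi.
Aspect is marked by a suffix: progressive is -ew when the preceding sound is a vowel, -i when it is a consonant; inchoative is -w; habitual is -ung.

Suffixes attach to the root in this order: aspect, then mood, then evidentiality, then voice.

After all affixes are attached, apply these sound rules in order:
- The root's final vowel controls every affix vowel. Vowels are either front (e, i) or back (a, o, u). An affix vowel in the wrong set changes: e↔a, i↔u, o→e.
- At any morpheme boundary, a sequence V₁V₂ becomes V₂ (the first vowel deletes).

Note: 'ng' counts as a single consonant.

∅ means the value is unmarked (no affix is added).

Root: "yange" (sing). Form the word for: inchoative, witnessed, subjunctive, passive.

yangewmimengngi

Attach aspect inchoative -w → yangew.
Attach mood subjunctive -mi → yangewmi.
Attach evidentiality witnessed -meng → yangewmimeng.
Attach voice passive -ngu → yangewmimengngu.
Apply vowel harmony: yangewmimengngu → yangewmimengngi.
Vowel deletion: no change.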